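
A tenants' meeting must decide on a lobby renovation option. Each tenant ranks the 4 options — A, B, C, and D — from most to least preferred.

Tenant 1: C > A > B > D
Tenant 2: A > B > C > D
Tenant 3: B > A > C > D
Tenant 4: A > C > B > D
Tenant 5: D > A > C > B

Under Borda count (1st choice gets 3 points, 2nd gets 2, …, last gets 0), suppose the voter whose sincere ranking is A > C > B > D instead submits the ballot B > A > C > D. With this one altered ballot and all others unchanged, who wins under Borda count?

Borda totals with the altered ballot: A 11, B 9, C 7, D 3.
The winner is unchanged: still A.

A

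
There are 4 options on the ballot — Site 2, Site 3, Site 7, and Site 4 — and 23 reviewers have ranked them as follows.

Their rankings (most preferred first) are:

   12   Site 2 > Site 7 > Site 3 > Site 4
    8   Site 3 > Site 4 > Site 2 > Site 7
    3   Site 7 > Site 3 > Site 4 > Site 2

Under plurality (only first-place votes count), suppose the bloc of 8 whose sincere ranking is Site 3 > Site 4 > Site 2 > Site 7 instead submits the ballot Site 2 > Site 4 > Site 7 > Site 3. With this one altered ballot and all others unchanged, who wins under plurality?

Site 2

First-place totals with the altered ballot: Site 2 20, Site 3 0, Site 7 3, Site 4 0.
The winner is unchanged: still Site 2.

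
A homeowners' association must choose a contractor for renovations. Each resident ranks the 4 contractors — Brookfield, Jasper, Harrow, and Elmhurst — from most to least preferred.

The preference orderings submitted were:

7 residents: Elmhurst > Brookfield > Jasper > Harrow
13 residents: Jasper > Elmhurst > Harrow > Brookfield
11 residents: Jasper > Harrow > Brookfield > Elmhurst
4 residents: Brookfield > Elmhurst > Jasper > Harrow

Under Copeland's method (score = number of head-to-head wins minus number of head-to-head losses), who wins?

Jasper

Pairwise results:
  Brookfield vs Jasper: Jasper wins 24–11.
  Brookfield vs Harrow: Harrow wins 24–11.
  Brookfield vs Elmhurst: Elmhurst wins 20–15.
  Jasper vs Harrow: Jasper wins 35–0.
  Jasper vs Elmhurst: Jasper wins 24–11.
  Harrow vs Elmhurst: Elmhurst wins 24–11.
Copeland scores (wins − losses):
  Brookfield: 0 − 3 = -3
  Jasper: 3 − 0 = 3
  Harrow: 1 − 2 = -1
  Elmhurst: 2 − 1 = 1
Jasper has the best Copeland score.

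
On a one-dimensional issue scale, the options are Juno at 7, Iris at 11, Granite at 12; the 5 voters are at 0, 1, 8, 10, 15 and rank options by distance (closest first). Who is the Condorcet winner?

With single-peaked preferences on a line, the Condorcet winner is the candidate closest to the median voter.
The median voter (position 8) is closest to Juno at 7.
Check: Juno vs Granite — voters closer to Juno: 3 of 5.

Juno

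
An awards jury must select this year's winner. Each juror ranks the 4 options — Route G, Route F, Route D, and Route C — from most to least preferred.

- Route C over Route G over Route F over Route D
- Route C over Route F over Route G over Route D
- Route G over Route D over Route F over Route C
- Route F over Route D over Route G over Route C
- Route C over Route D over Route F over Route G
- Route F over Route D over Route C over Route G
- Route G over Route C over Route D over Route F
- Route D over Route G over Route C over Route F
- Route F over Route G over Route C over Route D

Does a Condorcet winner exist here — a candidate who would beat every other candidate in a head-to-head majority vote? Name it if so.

None — there is no Condorcet winner

Head-to-head results (9 voters total):
Route G vs Route F: Route F wins 5–4.
Route G vs Route D: Route G wins 5–4.
Route G vs Route C: Route G wins 5–4.
Route F vs Route D: Route F wins 5–4.
Route F vs Route C: Route C wins 5–4.
Route D vs Route C: Route C wins 5–4.
No candidate beats all others: Route G beats Route C beats Route F beats Route G, a majority cycle.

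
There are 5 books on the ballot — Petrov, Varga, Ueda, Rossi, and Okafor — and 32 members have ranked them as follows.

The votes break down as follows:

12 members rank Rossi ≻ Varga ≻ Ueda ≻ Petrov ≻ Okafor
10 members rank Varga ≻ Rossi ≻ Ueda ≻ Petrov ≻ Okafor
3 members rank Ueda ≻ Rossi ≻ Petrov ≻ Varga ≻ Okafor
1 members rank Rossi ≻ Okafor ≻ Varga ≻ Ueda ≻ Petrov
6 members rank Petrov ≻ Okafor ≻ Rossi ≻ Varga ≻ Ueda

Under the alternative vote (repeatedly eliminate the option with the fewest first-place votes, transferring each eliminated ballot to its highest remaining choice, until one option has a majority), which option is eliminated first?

Okafor

Round 1: Rossi 13, Varga 10, Petrov 6, Ueda 3, Okafor 0. Okafor has the fewest and is eliminated.
Round 2: Rossi 13, Varga 10, Petrov 6, Ueda 3. Ueda has the fewest and is eliminated.
Round 3: Rossi 16, Varga 10, Petrov 6. Petrov has the fewest and is eliminated.
Round 4: Rossi 22, Varga 10. Rossi has a majority.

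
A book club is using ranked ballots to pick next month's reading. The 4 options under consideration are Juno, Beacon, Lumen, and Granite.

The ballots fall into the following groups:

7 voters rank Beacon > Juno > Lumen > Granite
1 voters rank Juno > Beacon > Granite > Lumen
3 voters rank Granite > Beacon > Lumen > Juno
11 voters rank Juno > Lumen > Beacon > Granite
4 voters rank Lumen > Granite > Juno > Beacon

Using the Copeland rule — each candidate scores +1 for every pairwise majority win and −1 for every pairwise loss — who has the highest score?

Juno

Pairwise results:
  Juno vs Beacon: Juno wins 16–10.
  Juno vs Lumen: Juno wins 19–7.
  Juno vs Granite: Juno wins 19–7.
  Beacon vs Lumen: Lumen wins 15–11.
  Beacon vs Granite: Beacon wins 19–7.
  Lumen vs Granite: Lumen wins 22–4.
Copeland scores (wins − losses):
  Juno: 3 − 0 = 3
  Beacon: 1 − 2 = -1
  Lumen: 2 − 1 = 1
  Granite: 0 − 3 = -3
Juno has the best Copeland score.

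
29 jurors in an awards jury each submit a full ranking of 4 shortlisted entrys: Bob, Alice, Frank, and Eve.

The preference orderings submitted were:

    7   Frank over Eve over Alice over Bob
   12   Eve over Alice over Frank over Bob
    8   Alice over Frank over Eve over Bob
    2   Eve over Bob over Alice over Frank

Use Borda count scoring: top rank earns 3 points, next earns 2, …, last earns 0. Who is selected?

Borda scores:
  Bob: 7·0 + 12·0 + 8·0 + 2·2 = 4
  Alice: 7·1 + 12·2 + 8·3 + 2·1 = 57
  Frank: 7·3 + 12·1 + 8·2 + 2·0 = 49
  Eve: 7·2 + 12·3 + 8·1 + 2·3 = 64
Eve has the highest total.

Eve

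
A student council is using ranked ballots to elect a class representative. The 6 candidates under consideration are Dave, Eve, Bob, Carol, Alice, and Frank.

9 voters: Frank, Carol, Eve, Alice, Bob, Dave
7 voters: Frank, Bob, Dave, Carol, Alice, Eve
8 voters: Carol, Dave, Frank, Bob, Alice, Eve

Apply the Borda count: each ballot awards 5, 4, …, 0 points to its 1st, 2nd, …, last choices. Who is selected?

Borda scores:
  Dave: 9·0 + 7·3 + 8·4 = 53
  Eve: 9·3 + 7·0 + 8·0 = 27
  Bob: 9·1 + 7·4 + 8·2 = 53
  Carol: 9·4 + 7·2 + 8·5 = 90
  Alice: 9·2 + 7·1 + 8·1 = 33
  Frank: 9·5 + 7·5 + 8·3 = 104
Frank has the highest total.

Frank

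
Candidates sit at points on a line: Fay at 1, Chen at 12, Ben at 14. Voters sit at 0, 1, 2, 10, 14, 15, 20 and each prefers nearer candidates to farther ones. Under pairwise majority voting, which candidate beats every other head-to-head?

With single-peaked preferences on a line, the Condorcet winner is the candidate closest to the median voter.
The median voter (position 10) is closest to Chen at 12.
Check: Chen vs Fay — voters closer to Chen: 4 of 7.

Chen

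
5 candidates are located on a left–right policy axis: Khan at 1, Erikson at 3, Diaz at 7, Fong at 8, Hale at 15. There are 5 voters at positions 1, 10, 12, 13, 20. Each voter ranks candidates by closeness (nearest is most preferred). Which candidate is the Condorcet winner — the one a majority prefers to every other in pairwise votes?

With single-peaked preferences on a line, the Condorcet winner is the candidate closest to the median voter.
The median voter (position 12) is closest to Hale at 15.
Check: Hale vs Diaz — voters closer to Hale: 3 of 5.

Hale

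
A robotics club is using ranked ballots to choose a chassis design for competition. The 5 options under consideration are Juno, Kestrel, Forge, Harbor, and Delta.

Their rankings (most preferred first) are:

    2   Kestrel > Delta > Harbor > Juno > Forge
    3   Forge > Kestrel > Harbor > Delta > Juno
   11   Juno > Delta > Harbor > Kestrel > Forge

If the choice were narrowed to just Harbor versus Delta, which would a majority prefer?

Delta

Ballots ranking Harbor above Delta: 3.
Ballots ranking Delta above Harbor: 2+11 = 13.
Delta wins the head-to-head, 13–3.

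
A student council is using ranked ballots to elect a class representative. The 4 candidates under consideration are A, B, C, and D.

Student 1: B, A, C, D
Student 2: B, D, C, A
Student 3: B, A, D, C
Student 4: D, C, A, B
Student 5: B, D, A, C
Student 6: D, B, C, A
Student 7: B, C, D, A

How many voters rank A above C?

3

Ballots ranking A above C: 3.
Ballots ranking C above A: 4.
So 3 of 7 voters prefer A to C.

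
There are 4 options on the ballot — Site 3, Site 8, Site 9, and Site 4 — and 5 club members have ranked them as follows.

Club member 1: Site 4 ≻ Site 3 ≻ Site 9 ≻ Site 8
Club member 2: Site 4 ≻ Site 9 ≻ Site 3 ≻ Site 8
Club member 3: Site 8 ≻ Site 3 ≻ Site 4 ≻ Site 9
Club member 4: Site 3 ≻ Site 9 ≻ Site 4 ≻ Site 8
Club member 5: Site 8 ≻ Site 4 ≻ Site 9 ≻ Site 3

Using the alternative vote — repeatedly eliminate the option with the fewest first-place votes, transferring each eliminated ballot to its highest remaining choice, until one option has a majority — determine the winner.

Site 4

Round 1: Site 8 2, Site 4 2, Site 3 1, Site 9 0. Site 9 has the fewest and is eliminated.
Round 2: Site 8 2, Site 4 2, Site 3 1. Site 3 has the fewest and is eliminated.
Round 3: Site 4 3, Site 8 2. Site 4 has a majority.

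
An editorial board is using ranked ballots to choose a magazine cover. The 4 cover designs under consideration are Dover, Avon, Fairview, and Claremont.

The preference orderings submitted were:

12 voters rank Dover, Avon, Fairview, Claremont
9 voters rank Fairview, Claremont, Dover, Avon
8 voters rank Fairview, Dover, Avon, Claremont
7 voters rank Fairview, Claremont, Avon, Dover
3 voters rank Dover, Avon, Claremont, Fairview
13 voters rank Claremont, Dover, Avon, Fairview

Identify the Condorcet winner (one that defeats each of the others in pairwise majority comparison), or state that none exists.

Head-to-head results (52 voters total):
Dover vs Avon: Dover wins 45–7.
Dover vs Fairview: Dover wins 28–24.
Dover vs Claremont: Claremont wins 29–23.
Avon vs Fairview: Avon wins 28–24.
Avon vs Claremont: Claremont wins 29–23.
Fairview vs Claremont: Fairview wins 36–16.
No candidate beats all others: Dover beats Fairview beats Claremont beats Dover, a majority cycle.

None — there is no Condorcet winner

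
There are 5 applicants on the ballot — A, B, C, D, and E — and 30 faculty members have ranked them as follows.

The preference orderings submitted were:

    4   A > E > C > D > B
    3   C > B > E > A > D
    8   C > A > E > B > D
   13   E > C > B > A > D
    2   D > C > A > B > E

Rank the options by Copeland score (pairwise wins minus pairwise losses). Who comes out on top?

Pairwise results:
  A vs B: B wins 16–14.
  A vs C: C wins 26–4.
  A vs D: A wins 28–2.
  A vs E: E wins 16–14.
  B vs C: C wins 30–0.
  B vs D: B wins 24–6.
  B vs E: E wins 25–5.
  C vs D: C wins 28–2.
  C vs E: E wins 17–13.
  D vs E: E wins 28–2.
Copeland scores (wins − losses):
  A: 1 − 3 = -2
  B: 2 − 2 = 0
  C: 3 − 1 = 2
  D: 0 − 4 = -4
  E: 4 − 0 = 4
E has the best Copeland score.

E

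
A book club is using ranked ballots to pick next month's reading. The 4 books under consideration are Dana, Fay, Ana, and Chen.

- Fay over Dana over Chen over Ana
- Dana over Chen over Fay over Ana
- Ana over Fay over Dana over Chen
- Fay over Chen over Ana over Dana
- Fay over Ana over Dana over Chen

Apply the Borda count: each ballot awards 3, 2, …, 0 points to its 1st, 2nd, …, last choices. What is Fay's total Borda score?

12

Borda scores:
  Dana: 2 + 3 + 1 + 0 + 1 = 7
  Fay: 3 + 1 + 2 + 3 + 3 = 12
  Ana: 0 + 0 + 3 + 1 + 2 = 6
  Chen: 1 + 2 + 0 + 2 + 0 = 5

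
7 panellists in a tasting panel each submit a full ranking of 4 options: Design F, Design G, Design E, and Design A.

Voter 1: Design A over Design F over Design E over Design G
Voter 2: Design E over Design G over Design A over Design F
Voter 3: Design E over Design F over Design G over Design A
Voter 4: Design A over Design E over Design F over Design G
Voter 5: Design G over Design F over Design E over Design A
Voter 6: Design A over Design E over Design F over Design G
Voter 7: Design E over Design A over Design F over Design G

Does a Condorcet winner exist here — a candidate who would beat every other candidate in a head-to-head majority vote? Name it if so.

Design E

Head-to-head results (7 voters total):
Design F vs Design G: Design F wins 5–2.
Design F vs Design E: Design E wins 5–2.
Design F vs Design A: Design A wins 5–2.
Design G vs Design E: Design E wins 6–1.
Design G vs Design A: Design A wins 4–3.
Design E vs Design A: Design E wins 4–3.
Design E beats each rival — Design F (5–2), Design G (6–1), Design A (4–3) — so Design E is the Condorcet winner.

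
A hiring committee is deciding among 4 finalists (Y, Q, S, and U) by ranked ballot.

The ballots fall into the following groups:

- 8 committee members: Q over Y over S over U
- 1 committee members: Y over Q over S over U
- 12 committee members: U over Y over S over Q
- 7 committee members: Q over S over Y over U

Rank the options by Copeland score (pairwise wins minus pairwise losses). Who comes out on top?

Q

Pairwise results:
  Y vs Q: Q wins 15–13.
  Y vs S: Y wins 21–7.
  Y vs U: Y wins 16–12.
  Q vs S: Q wins 16–12.
  Q vs U: Q wins 16–12.
  S vs U: S wins 16–12.
Copeland scores (wins − losses):
  Y: 2 − 1 = 1
  Q: 3 − 0 = 3
  S: 1 − 2 = -1
  U: 0 − 3 = -3
Q has the best Copeland score.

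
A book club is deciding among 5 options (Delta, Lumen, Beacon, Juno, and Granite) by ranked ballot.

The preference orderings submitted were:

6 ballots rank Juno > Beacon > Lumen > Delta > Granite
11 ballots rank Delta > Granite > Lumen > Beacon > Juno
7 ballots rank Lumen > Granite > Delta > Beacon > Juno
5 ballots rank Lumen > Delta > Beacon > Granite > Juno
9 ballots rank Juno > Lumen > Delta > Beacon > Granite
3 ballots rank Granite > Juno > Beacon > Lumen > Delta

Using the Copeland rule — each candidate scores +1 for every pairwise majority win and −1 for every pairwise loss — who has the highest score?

Pairwise results:
  Delta vs Lumen: Lumen wins 30–11.
  Delta vs Beacon: Delta wins 32–9.
  Delta vs Juno: Delta wins 23–18.
  Delta vs Granite: Delta wins 31–10.
  Lumen vs Beacon: Lumen wins 32–9.
  Lumen vs Juno: Lumen wins 23–18.
  Lumen vs Granite: Lumen wins 27–14.
  Beacon vs Juno: Beacon wins 23–18.
  Beacon vs Granite: Granite wins 21–20.
  Juno vs Granite: Granite wins 26–15.
Copeland scores (wins − losses):
  Delta: 3 − 1 = 2
  Lumen: 4 − 0 = 4
  Beacon: 1 − 3 = -2
  Juno: 0 − 4 = -4
  Granite: 2 − 2 = 0
Lumen has the best Copeland score.

Lumen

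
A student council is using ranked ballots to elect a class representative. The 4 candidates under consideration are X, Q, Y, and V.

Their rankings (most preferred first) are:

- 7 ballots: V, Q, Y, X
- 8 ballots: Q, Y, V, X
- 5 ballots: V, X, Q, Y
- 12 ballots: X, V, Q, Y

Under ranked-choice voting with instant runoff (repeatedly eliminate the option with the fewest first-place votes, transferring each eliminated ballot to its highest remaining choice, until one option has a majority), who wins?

Round 1: X 12, V 12, Q 8, Y 0. Y has the fewest and is eliminated.
Round 2: X 12, V 12, Q 8. Q has the fewest and is eliminated.
Round 3: V 20, X 12. V has a majority.

V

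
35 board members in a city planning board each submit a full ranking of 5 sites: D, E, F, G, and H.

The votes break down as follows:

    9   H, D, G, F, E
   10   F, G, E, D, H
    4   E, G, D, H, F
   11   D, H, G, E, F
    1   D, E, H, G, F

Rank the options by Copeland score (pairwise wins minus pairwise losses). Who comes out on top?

D

Pairwise results:
  D vs E: D wins 21–14.
  D vs F: D wins 25–10.
  D vs G: D wins 21–14.
  D vs H: D wins 26–9.
  E vs F: F wins 19–16.
  E vs G: G wins 30–5.
  E vs H: H wins 20–15.
  F vs G: G wins 25–10.
  F vs H: H wins 25–10.
  G vs H: H wins 21–14.
Copeland scores (wins − losses):
  D: 4 − 0 = 4
  E: 0 − 4 = -4
  F: 1 − 3 = -2
  G: 2 − 2 = 0
  H: 3 − 1 = 2
D has the best Copeland score.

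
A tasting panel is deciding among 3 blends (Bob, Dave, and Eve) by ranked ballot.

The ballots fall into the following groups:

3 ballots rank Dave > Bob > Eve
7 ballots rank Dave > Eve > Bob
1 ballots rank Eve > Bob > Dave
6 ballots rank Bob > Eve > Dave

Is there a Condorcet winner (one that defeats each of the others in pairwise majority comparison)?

Head-to-head results (17 voters total):
Bob vs Dave: Dave wins 10–7.
Bob vs Eve: Bob wins 9–8.
Dave vs Eve: Dave wins 10–7.
Dave beats each rival — Bob (10–7), Eve (10–7) — so Dave is the Condorcet winner.

Yes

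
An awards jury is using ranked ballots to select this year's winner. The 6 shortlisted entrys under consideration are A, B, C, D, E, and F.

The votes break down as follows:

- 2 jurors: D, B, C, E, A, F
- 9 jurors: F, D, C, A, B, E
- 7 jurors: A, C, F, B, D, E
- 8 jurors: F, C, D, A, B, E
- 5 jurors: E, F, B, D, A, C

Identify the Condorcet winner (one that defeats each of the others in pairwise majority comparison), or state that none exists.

F

Head-to-head results (31 voters total):
A vs B: A wins 24–7.
A vs C: C wins 19–12.
A vs D: D wins 24–7.
A vs E: A wins 24–7.
A vs F: F wins 22–9.
B vs C: C wins 24–7.
B vs D: D wins 19–12.
B vs E: B wins 26–5.
B vs F: F wins 29–2.
C vs D: D wins 16–15.
C vs E: C wins 26–5.
C vs F: F wins 22–9.
D vs E: D wins 26–5.
D vs F: F wins 29–2.
E vs F: F wins 24–7.
F beats each rival — A (22–9), B (29–2), C (22–9), D (29–2), E (24–7) — so F is the Condorcet winner.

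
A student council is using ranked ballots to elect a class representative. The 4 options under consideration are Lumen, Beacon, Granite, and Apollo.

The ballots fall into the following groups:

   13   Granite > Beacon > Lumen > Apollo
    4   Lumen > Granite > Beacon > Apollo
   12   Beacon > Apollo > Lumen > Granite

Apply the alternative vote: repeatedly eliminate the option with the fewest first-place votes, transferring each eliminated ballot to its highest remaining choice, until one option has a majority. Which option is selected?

Round 1: Granite 13, Beacon 12, Lumen 4, Apollo 0. Apollo has the fewest and is eliminated.
Round 2: Granite 13, Beacon 12, Lumen 4. Lumen has the fewest and is eliminated.
Round 3: Granite 17, Beacon 12. Granite has a majority.

Granite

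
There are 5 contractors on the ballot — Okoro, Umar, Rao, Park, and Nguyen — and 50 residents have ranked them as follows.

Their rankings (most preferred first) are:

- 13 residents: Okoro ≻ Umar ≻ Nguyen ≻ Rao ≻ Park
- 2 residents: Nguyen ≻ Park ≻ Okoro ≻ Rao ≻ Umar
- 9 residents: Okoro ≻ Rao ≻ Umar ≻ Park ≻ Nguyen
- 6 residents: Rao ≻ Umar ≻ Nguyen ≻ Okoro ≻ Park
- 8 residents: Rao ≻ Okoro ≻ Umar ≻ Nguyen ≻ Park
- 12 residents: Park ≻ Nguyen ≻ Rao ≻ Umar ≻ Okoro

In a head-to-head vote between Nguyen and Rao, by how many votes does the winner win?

Ballots ranking Nguyen above Rao: 13+2+12 = 27.
Ballots ranking Rao above Nguyen: 9+6+8 = 23.
Nguyen wins 27–23, a margin of 4.

4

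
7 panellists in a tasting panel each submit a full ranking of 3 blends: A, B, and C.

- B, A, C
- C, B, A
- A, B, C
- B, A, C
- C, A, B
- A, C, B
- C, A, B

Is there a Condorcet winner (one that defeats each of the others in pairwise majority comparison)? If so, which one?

A

Head-to-head results (7 voters total):
A vs B: A wins 4–3.
A vs C: A wins 4–3.
B vs C: C wins 4–3.
A beats each rival — B (4–3), C (4–3) — so A is the Condorcet winner.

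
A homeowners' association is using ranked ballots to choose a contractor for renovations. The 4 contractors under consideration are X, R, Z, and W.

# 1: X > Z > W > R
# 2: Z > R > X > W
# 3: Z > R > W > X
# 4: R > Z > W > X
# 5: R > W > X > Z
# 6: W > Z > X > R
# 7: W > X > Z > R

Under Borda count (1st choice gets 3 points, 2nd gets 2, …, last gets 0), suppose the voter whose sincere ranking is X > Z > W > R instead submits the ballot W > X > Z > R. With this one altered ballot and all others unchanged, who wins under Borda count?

W

Borda totals with the altered ballot: X 7, R 10, Z 12, W 13.
The switch changes the winner from Z to W.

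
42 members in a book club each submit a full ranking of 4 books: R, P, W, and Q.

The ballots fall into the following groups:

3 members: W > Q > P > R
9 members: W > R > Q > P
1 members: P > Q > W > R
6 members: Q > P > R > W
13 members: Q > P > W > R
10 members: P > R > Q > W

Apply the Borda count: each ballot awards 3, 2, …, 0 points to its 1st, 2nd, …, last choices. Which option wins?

Borda scores:
  R: 3·0 + 9·2 + 0 + 6·1 + 13·0 + 10·2 = 44
  P: 3·1 + 9·0 + 3 + 6·2 + 13·2 + 10·3 = 74
  W: 3·3 + 9·3 + 1 + 6·0 + 13·1 + 10·0 = 50
  Q: 3·2 + 9·1 + 2 + 6·3 + 13·3 + 10·1 = 84
Q has the highest total.

Q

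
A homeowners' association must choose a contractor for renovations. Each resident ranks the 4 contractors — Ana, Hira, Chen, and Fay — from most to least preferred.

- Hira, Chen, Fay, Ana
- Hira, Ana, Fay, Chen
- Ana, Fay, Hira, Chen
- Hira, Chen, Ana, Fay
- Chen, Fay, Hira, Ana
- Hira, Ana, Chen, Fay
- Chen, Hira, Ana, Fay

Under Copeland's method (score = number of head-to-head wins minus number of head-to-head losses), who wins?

Pairwise results:
  Ana vs Hira: Hira wins 6–1.
  Ana vs Chen: Chen wins 4–3.
  Ana vs Fay: Ana wins 5–2.
  Hira vs Chen: Hira wins 5–2.
  Hira vs Fay: Hira wins 5–2.
  Chen vs Fay: Chen wins 5–2.
Copeland scores (wins − losses):
  Ana: 1 − 2 = -1
  Hira: 3 − 0 = 3
  Chen: 2 − 1 = 1
  Fay: 0 − 3 = -3
Hira has the best Copeland score.

Hira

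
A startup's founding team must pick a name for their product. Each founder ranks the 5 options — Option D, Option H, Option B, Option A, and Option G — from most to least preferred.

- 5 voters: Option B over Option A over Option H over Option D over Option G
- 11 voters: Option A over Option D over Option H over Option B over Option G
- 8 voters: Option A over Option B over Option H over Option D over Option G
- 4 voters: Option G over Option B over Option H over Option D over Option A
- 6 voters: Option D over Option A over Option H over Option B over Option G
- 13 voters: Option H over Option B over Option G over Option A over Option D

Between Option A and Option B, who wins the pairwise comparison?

Ballots ranking Option A above Option B: 11+8+6 = 25.
Ballots ranking Option B above Option A: 5+4+13 = 22.
Option A wins the head-to-head, 25–22.

Option A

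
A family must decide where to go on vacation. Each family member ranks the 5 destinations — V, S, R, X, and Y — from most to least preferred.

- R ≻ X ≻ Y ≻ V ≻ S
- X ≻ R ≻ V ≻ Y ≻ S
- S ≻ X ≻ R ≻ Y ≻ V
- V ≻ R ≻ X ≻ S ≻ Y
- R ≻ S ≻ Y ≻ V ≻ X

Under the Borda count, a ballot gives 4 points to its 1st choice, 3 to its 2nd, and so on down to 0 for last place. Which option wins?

R

Borda scores:
  V: 1 + 2 + 0 + 4 + 1 = 8
  S: 0 + 0 + 4 + 1 + 3 = 8
  R: 4 + 3 + 2 + 3 + 4 = 16
  X: 3 + 4 + 3 + 2 + 0 = 12
  Y: 2 + 1 + 1 + 0 + 2 = 6
R has the highest total.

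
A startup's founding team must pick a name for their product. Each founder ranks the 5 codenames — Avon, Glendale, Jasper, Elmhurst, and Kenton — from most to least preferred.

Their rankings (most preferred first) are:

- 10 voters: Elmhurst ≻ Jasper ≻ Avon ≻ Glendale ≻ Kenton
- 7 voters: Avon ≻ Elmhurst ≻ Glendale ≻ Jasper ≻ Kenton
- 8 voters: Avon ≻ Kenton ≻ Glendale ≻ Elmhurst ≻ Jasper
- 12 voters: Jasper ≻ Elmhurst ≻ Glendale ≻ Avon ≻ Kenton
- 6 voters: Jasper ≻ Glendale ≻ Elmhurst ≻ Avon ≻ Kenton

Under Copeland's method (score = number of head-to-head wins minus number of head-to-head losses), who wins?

Pairwise results:
  Avon vs Glendale: Avon wins 25–18.
  Avon vs Jasper: Jasper wins 28–15.
  Avon vs Elmhurst: Elmhurst wins 28–15.
  Avon vs Kenton: Avon wins 43–0.
  Glendale vs Jasper: Jasper wins 28–15.
  Glendale vs Elmhurst: Elmhurst wins 29–14.
  Glendale vs Kenton: Glendale wins 35–8.
  Jasper vs Elmhurst: Elmhurst wins 25–18.
  Jasper vs Kenton: Jasper wins 35–8.
  Elmhurst vs Kenton: Elmhurst wins 35–8.
Copeland scores (wins − losses):
  Avon: 2 − 2 = 0
  Glendale: 1 − 3 = -2
  Jasper: 3 − 1 = 2
  Elmhurst: 4 − 0 = 4
  Kenton: 0 − 4 = -4
Elmhurst has the best Copeland score.

Elmhurst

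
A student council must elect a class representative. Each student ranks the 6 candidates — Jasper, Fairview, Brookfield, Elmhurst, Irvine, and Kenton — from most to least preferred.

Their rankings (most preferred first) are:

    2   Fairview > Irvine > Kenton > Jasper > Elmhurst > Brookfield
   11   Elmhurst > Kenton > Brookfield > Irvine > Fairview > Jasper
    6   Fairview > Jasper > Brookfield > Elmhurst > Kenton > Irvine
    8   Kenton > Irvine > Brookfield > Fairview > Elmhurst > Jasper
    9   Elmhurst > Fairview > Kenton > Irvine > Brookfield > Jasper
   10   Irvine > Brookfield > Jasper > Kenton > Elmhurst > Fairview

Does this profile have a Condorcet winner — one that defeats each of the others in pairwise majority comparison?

No

Head-to-head results (46 voters total):
Jasper vs Fairview: Fairview wins 36–10.
Jasper vs Brookfield: Brookfield wins 38–8.
Jasper vs Elmhurst: Elmhurst wins 28–18.
Jasper vs Irvine: Irvine wins 40–6.
Jasper vs Kenton: Kenton wins 30–16.
Fairview vs Brookfield: Brookfield wins 29–17.
Fairview vs Elmhurst: Elmhurst wins 30–16.
Fairview vs Irvine: Irvine wins 29–17.
Fairview vs Kenton: Kenton wins 29–17.
Brookfield vs Elmhurst: Brookfield wins 24–22.
Brookfield vs Irvine: Irvine wins 29–17.
Brookfield vs Kenton: Kenton wins 30–16.
Elmhurst vs Irvine: Elmhurst wins 26–20.
Elmhurst vs Kenton: Elmhurst wins 26–20.
Irvine vs Kenton: Kenton wins 34–12.
No candidate beats all others: Brookfield beats Elmhurst beats Irvine beats Brookfield, a majority cycle.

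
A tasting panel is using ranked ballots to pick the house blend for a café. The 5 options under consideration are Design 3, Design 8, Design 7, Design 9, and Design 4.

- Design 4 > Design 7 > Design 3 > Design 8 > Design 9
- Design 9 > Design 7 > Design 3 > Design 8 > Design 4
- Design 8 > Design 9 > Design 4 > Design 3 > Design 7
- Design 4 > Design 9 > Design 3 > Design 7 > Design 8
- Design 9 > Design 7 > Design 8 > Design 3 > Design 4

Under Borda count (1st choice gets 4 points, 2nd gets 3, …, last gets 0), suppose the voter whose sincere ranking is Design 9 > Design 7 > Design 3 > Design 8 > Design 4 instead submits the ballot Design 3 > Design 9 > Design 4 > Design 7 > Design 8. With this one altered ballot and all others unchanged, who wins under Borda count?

Design 9

Borda totals with the altered ballot: Design 3 10, Design 8 7, Design 7 8, Design 9 13, Design 4 12.
The winner is unchanged: still Design 9.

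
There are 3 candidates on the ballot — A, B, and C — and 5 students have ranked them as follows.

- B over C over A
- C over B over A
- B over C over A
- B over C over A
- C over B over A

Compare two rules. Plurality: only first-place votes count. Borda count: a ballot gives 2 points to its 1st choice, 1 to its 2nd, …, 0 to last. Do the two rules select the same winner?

Yes

Plurality first-place counts: A 0, B 3, C 2 → B.
Borda totals: A 0, B 8, C 7 → B.
The two rules agree on B.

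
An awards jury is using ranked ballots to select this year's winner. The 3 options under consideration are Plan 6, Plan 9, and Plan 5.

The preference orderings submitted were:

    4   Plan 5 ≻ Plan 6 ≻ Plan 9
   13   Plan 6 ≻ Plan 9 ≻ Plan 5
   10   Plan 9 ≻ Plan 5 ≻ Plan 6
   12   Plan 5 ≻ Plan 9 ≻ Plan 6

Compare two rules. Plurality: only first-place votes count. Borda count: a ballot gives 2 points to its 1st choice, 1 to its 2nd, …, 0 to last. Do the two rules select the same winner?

Plurality first-place counts: Plan 6 13, Plan 9 10, Plan 5 16 → Plan 5.
Borda totals: Plan 6 30, Plan 9 45, Plan 5 42 → Plan 9.
The two rules disagree: plurality picks Plan 5, Borda picks Plan 9.

No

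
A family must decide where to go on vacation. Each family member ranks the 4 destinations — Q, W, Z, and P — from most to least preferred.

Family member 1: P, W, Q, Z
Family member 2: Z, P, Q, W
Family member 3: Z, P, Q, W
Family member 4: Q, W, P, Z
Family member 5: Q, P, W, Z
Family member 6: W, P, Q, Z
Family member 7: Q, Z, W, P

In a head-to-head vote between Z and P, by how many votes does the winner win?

Ballots ranking Z above P: 3.
Ballots ranking P above Z: 4.
P wins 4–3, a margin of 1.

1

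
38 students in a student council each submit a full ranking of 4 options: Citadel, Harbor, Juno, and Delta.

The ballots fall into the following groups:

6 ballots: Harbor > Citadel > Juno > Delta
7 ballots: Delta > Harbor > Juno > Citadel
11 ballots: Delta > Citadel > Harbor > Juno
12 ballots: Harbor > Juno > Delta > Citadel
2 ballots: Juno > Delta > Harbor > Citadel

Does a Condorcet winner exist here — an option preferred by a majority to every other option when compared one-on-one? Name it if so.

There is no Condorcet winner

Head-to-head results (38 voters total):
Citadel vs Harbor: Harbor wins 27–11.
Citadel vs Juno: Juno wins 21–17.
Citadel vs Delta: Delta wins 32–6.
Harbor vs Juno: Harbor wins 36–2.
Harbor vs Delta: Delta wins 20–18.
Juno vs Delta: Juno wins 20–18.
No candidate beats all others: Harbor beats Juno beats Delta beats Harbor, a majority cycle.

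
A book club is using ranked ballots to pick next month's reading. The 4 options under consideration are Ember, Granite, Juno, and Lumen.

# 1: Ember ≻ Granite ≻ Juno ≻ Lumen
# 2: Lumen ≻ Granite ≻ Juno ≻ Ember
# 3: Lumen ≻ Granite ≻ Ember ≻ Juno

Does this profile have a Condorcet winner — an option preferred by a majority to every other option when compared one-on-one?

Yes

Head-to-head results (3 voters total):
Ember vs Granite: Granite wins 2–1.
Ember vs Juno: Ember wins 2–1.
Ember vs Lumen: Lumen wins 2–1.
Granite vs Juno: Granite wins 3–0.
Granite vs Lumen: Lumen wins 2–1.
Juno vs Lumen: Lumen wins 2–1.
Lumen beats each rival — Ember (2–1), Granite (2–1), Juno (2–1) — so Lumen is the Condorcet winner.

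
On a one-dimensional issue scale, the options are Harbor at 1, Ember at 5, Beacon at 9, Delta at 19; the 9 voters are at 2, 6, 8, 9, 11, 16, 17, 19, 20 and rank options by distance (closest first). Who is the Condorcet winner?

With single-peaked preferences on a line, the Condorcet winner is the candidate closest to the median voter.
The median voter (position 11) is closest to Beacon at 9.
Check: Beacon vs Harbor — voters closer to Beacon: 8 of 9.

Beacon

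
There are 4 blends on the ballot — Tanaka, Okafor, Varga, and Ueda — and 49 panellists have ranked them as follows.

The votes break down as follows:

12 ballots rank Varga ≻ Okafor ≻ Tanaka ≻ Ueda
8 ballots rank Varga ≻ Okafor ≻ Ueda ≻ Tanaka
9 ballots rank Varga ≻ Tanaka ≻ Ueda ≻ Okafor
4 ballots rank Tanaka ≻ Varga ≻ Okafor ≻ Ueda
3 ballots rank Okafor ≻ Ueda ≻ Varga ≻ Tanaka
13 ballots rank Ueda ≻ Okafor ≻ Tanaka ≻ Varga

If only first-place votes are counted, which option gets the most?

Varga

First-place vote totals:
  Tanaka: 4
  Okafor: 3
  Varga: 29
  Ueda: 13
Varga has the most first-place votes.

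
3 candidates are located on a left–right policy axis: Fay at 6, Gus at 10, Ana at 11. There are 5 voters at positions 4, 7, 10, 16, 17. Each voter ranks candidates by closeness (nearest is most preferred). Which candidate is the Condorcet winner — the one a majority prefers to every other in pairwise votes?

With single-peaked preferences on a line, the Condorcet winner is the candidate closest to the median voter.
The median voter (position 10) is closest to Gus at 10.
Check: Gus vs Fay — voters closer to Gus: 3 of 5.

Gus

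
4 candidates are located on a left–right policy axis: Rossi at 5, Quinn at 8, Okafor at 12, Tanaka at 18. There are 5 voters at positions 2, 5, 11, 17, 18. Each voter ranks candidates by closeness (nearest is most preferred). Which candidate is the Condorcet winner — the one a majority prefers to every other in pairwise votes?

With single-peaked preferences on a line, the Condorcet winner is the candidate closest to the median voter.
The median voter (position 11) is closest to Okafor at 12.
Check: Okafor vs Tanaka — voters closer to Okafor: 3 of 5.

Okafor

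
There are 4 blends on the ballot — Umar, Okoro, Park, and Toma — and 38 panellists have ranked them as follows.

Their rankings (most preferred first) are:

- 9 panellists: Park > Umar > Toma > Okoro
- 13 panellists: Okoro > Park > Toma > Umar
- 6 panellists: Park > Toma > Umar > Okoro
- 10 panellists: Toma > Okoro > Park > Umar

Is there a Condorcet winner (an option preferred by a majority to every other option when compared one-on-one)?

No

Head-to-head results (38 voters total):
Umar vs Okoro: Okoro wins 23–15.
Umar vs Park: Park wins 38–0.
Umar vs Toma: Toma wins 29–9.
Okoro vs Park: Okoro wins 23–15.
Okoro vs Toma: Toma wins 25–13.
Park vs Toma: Park wins 28–10.
No candidate beats all others: Okoro beats Park beats Toma beats Okoro, a majority cycle.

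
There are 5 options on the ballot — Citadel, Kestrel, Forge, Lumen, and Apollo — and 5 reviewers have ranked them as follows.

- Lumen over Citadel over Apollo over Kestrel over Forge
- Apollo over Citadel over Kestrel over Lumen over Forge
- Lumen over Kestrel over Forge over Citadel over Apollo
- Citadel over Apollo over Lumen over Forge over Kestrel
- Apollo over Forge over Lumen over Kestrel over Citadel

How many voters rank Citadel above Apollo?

3

Ballots ranking Citadel above Apollo: 3.
Ballots ranking Apollo above Citadel: 2.
So 3 of 5 voters prefer Citadel to Apollo.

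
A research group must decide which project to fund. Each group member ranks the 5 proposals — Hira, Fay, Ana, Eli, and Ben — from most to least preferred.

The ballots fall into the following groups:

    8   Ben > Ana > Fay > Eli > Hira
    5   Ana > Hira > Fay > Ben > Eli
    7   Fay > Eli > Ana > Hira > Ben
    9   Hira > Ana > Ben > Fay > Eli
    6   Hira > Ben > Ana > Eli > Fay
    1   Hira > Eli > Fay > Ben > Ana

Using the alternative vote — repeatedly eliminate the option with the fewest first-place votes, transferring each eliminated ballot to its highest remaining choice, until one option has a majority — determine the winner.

Round 1: Hira 16, Ben 8, Fay 7, Ana 5, Eli 0. Eli has the fewest and is eliminated.
Round 2: Hira 16, Ben 8, Fay 7, Ana 5. Ana has the fewest and is eliminated.
Round 3: Hira 21, Ben 8, Fay 7. Hira has a majority.

Hira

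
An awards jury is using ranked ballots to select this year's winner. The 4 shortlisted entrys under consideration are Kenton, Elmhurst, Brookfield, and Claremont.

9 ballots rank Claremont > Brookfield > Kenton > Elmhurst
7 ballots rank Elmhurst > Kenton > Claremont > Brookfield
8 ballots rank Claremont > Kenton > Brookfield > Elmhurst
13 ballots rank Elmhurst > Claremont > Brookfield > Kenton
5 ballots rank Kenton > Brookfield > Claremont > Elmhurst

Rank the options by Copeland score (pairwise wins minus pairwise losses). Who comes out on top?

Pairwise results:
  Kenton vs Elmhurst: Kenton wins 22–20.
  Kenton vs Brookfield: Brookfield wins 22–20.
  Kenton vs Claremont: Claremont wins 30–12.
  Elmhurst vs Brookfield: Brookfield wins 22–20.
  Elmhurst vs Claremont: Claremont wins 22–20.
  Brookfield vs Claremont: Claremont wins 37–5.
Copeland scores (wins − losses):
  Kenton: 1 − 2 = -1
  Elmhurst: 0 − 3 = -3
  Brookfield: 2 − 1 = 1
  Claremont: 3 − 0 = 3
Claremont has the best Copeland score.

Claremont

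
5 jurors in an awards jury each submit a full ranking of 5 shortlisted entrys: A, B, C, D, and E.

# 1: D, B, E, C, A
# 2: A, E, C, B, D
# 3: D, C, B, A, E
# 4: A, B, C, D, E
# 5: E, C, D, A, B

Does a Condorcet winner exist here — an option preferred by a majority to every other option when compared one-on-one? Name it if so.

Head-to-head results (5 voters total):
A vs B: A wins 3–2.
A vs C: C wins 3–2.
A vs D: D wins 3–2.
A vs E: A wins 3–2.
B vs C: C wins 3–2.
B vs D: D wins 3–2.
B vs E: B wins 3–2.
C vs D: C wins 3–2.
C vs E: E wins 3–2.
D vs E: D wins 3–2.
No candidate beats all others: A beats E beats C beats A, a majority cycle.

None — there is no Condorcet winner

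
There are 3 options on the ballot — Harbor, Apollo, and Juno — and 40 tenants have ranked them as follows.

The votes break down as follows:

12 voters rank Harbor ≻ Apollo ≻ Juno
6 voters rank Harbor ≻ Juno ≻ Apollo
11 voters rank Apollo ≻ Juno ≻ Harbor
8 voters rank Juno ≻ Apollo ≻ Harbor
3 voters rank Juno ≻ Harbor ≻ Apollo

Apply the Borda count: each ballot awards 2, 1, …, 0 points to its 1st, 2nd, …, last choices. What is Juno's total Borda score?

Borda scores:
  Harbor: 12·2 + 6·2 + 11·0 + 8·0 + 3·1 = 39
  Apollo: 12·1 + 6·0 + 11·2 + 8·1 + 3·0 = 42
  Juno: 12·0 + 6·1 + 11·1 + 8·2 + 3·2 = 39

39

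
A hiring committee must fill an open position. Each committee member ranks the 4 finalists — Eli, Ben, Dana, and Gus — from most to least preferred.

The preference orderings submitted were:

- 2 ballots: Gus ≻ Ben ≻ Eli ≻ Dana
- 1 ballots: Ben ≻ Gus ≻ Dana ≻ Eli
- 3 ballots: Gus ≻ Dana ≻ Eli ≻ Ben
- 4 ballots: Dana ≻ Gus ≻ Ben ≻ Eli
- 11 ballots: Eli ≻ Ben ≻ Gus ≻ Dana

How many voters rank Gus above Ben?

9

Ballots ranking Gus above Ben: 2+3+4 = 9.
Ballots ranking Ben above Gus: 1+11 = 12.
So 9 of 21 voters prefer Gus to Ben.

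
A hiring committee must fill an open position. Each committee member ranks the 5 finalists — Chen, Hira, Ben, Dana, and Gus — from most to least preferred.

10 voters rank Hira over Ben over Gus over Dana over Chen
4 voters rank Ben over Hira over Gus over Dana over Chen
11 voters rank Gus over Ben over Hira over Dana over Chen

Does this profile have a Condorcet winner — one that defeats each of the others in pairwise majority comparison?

Head-to-head results (25 voters total):
Chen vs Hira: Hira wins 25–0.
Chen vs Ben: Ben wins 25–0.
Chen vs Dana: Dana wins 25–0.
Chen vs Gus: Gus wins 25–0.
Hira vs Ben: Ben wins 15–10.
Hira vs Dana: Hira wins 25–0.
Hira vs Gus: Hira wins 14–11.
Ben vs Dana: Ben wins 25–0.
Ben vs Gus: Ben wins 14–11.
Dana vs Gus: Gus wins 25–0.
Ben beats each rival — Chen (25–0), Hira (15–10), Dana (25–0), Gus (14–11) — so Ben is the Condorcet winner.

Yes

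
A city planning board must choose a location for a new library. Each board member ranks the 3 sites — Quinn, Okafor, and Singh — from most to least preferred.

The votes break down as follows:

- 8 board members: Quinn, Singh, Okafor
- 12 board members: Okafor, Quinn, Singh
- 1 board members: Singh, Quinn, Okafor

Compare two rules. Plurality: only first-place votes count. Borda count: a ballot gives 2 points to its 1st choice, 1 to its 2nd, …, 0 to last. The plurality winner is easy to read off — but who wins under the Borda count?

Quinn

Plurality first-place counts: Quinn 8, Okafor 12, Singh 1 → Okafor.
Borda totals: Quinn 29, Okafor 24, Singh 10 → Quinn.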